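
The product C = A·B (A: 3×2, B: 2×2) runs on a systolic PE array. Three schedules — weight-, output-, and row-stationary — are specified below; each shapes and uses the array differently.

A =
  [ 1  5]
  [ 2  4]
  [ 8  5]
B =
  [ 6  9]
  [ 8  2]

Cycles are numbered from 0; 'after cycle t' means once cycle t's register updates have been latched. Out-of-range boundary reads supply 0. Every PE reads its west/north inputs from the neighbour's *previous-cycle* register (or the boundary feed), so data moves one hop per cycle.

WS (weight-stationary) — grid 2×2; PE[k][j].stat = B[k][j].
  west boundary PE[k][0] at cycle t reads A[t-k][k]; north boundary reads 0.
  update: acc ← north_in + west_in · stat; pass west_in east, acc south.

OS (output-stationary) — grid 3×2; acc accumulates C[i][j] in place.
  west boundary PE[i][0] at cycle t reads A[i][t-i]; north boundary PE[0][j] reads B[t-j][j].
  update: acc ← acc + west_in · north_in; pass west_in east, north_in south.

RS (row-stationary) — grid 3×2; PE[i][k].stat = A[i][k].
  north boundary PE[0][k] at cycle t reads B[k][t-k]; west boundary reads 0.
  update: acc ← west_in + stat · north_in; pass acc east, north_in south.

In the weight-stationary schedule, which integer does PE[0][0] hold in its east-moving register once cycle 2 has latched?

WS on a 2×2 grid — tracing PE[0][0] and its feeders:
  t=0 PE[0][0]: acc=6 h=1 v=6
  t=1 PE[0][0]: acc=12 h=2 v=12
  t=2 PE[0][0]: acc=48 h=8 v=48

register = 8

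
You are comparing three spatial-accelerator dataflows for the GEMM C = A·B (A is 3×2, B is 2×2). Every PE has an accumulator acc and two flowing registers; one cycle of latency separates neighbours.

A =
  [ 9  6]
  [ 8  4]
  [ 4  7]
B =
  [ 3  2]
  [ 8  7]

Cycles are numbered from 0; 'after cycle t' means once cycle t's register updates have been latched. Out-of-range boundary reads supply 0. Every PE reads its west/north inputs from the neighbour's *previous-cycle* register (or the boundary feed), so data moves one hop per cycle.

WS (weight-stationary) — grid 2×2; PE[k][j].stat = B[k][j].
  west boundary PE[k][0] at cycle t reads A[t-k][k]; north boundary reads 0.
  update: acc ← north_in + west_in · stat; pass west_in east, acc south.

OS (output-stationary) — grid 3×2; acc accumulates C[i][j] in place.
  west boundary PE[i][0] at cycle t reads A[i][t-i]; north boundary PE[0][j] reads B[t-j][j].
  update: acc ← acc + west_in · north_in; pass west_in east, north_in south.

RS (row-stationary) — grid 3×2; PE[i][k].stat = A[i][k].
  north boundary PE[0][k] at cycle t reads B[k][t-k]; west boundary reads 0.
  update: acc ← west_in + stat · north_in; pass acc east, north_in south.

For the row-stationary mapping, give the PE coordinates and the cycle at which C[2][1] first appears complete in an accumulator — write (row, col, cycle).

(row, col, cycle) = (2, 1, 4)

RS: C[2][1] accumulates in PE[2][1]:
  after 0 — PE[2][1] acc=0, pass-E 0, pass-S 0
  after 1 — PE[2][1] acc=0, pass-E 0, pass-S 0
  after 2 — PE[2][1] acc=0, pass-E 0, pass-S 0
  after 3 — PE[2][1] acc=68, pass-E 68, pass-S 8
  after 4 — PE[2][1] acc=57, pass-E 57, pass-S 7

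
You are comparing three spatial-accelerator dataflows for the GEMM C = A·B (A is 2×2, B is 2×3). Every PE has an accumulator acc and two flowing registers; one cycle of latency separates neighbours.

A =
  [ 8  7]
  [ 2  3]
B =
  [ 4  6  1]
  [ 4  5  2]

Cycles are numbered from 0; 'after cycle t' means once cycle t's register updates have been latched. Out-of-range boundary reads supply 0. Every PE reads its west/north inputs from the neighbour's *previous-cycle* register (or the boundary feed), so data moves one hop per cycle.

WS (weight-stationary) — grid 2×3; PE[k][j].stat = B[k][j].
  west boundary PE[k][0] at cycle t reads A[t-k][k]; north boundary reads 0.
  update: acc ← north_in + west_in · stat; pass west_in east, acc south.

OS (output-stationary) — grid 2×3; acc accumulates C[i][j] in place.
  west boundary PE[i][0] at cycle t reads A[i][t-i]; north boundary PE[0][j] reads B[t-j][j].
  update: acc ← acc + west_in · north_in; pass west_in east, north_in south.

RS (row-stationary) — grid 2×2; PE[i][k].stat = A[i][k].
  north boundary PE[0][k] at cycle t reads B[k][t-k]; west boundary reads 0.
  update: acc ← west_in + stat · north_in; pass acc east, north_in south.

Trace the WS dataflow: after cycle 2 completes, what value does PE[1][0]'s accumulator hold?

PE[1][0].acc = 20

WS on a 2×3 grid — tracing PE[1][0] and its feeders:
  [0] (0,0) acc=32 (h:8 v:32)
  [0] (1,0) acc=0 (h:0 v:0)
  [1] (0,0) acc=8 (h:2 v:8)
  [1] (1,0) acc=60 (h:7 v:60)
  [2] (0,0) acc=0 (h:0 v:0)
  [2] (1,0) acc=20 (h:3 v:20)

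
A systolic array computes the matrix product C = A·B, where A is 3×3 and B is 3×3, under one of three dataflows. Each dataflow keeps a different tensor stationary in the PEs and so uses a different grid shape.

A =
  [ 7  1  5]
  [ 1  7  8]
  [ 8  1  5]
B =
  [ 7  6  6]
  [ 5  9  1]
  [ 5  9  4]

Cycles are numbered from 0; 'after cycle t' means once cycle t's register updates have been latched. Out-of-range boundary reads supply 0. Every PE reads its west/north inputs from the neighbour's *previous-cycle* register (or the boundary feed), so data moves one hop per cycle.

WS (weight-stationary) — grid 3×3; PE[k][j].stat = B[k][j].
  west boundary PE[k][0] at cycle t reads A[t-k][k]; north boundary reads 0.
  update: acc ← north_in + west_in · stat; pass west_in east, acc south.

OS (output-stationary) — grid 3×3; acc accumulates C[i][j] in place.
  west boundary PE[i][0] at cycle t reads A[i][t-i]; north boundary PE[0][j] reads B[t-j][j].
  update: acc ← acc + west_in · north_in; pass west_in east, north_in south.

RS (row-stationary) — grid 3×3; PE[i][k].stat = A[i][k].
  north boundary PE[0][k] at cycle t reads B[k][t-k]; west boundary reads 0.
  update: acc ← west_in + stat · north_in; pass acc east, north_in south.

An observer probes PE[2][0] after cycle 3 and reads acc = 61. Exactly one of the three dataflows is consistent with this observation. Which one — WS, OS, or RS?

Under WS (3×3), PE[2][0]:
  [0] (2,0) acc=0 (h:0 v:0)
  [1] (2,0) acc=0 (h:0 v:0)
  [2] (2,0) acc=79 (h:5 v:79)
  [3] (2,0) acc=82 (h:8 v:82)
Under OS (3×3), PE[2][0]:
  [0] (2,0) acc=0 (h:0 v:0)
  [1] (2,0) acc=0 (h:0 v:0)
  [2] (2,0) acc=56 (h:8 v:7)
  [3] (2,0) acc=61 (h:1 v:5)
Under RS (3×3), PE[2][0]:
  [0] (2,0) acc=0 (h:0 v:0)
  [1] (2,0) acc=0 (h:0 v:0)
  [2] (2,0) acc=56 (h:56 v:7)
  [3] (2,0) acc=48 (h:48 v:6)

dataflow = OS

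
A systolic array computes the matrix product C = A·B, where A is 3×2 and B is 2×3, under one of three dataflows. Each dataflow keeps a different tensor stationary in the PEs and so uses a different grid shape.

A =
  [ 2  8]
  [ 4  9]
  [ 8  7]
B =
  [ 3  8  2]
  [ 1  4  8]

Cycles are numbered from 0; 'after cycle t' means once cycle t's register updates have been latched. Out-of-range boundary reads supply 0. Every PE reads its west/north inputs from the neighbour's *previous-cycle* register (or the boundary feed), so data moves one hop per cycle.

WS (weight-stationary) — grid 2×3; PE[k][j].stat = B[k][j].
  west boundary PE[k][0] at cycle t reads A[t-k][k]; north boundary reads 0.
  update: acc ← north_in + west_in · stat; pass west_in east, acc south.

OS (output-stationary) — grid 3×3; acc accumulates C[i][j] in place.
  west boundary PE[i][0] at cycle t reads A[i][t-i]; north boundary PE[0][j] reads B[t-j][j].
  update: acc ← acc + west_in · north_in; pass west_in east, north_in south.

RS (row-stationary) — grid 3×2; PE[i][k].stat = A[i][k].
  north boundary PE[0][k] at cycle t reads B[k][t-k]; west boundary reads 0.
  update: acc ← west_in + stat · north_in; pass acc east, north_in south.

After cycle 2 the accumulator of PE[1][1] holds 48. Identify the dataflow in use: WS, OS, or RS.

dataflow = WS

WS (2×3 grid), PE[1][1]:
  after 0 — PE[1][1] acc=0, pass-E 0, pass-S 0
  after 1 — PE[1][1] acc=0, pass-E 0, pass-S 0
  after 2 — PE[1][1] acc=48, pass-E 8, pass-S 48
OS (3×3 grid), PE[1][1]:
  after 0 — PE[1][1] acc=0, pass-E 0, pass-S 0
  after 1 — PE[1][1] acc=0, pass-E 0, pass-S 0
  after 2 — PE[1][1] acc=32, pass-E 4, pass-S 8
RS (3×2 grid), PE[1][1]:
  after 0 — PE[1][1] acc=0, pass-E 0, pass-S 0
  after 1 — PE[1][1] acc=0, pass-E 0, pass-S 0
  after 2 — PE[1][1] acc=21, pass-E 21, pass-S 1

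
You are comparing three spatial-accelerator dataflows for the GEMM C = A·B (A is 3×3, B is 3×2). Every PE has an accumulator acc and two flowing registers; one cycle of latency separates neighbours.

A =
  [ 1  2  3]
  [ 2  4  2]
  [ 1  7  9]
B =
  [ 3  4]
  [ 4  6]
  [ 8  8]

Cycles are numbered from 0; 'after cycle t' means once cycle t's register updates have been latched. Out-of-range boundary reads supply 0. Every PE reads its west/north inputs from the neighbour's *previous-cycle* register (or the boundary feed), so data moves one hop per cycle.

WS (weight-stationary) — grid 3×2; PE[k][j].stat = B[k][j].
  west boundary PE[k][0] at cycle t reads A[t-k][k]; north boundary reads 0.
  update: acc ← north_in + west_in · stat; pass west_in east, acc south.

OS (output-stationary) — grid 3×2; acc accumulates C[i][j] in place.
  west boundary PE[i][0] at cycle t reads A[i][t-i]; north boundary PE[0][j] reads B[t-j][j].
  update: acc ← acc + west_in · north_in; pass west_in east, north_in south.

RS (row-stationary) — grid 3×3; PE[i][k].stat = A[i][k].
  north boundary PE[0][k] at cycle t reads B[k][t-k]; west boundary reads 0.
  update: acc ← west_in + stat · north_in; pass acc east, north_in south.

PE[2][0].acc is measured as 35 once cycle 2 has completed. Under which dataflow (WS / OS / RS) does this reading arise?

— WS: 3×2; PE[2][0] trace:
  @0  [2,0]  acc 0  |  →0  ↓0
  @1  [2,0]  acc 0  |  →0  ↓0
  @2  [2,0]  acc 35  |  →3  ↓35
— OS: 3×2; PE[2][0] trace:
  @0  [2,0]  acc 0  |  →0  ↓0
  @1  [2,0]  acc 0  |  →0  ↓0
  @2  [2,0]  acc 3  |  →1  ↓3
— RS: 3×3; PE[2][0] trace:
  @0  [2,0]  acc 0  |  →0  ↓0
  @1  [2,0]  acc 0  |  →0  ↓0
  @2  [2,0]  acc 3  |  →3  ↓3

dataflow = WS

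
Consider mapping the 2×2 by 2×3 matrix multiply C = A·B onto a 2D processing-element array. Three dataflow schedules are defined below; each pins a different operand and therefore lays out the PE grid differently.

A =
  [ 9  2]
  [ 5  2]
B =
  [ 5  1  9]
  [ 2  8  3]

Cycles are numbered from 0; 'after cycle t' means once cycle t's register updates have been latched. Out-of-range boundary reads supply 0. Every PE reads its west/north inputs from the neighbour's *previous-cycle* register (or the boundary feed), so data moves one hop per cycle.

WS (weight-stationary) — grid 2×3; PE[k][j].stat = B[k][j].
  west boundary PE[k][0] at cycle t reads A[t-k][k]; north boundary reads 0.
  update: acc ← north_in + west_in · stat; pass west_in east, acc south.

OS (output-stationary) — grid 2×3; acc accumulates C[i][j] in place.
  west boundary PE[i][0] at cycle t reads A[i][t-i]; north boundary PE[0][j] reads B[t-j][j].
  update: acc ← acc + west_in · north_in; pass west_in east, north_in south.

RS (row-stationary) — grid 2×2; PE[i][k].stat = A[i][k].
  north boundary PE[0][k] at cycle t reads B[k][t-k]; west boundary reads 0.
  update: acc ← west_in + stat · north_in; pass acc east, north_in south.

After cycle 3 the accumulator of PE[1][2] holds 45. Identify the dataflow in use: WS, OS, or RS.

WS [2×3] PE[1][2] across cycles:
  cycle 0: PE[1][2] → acc 0, east 0, south 0
  cycle 1: PE[1][2] → acc 0, east 0, south 0
  cycle 2: PE[1][2] → acc 0, east 0, south 0
  cycle 3: PE[1][2] → acc 87, east 2, south 87
OS [2×3] PE[1][2] across cycles:
  cycle 0: PE[1][2] → acc 0, east 0, south 0
  cycle 1: PE[1][2] → acc 0, east 0, south 0
  cycle 2: PE[1][2] → acc 0, east 0, south 0
  cycle 3: PE[1][2] → acc 45, east 5, south 9
RS: PE[1][2] is outside its 2×2 grid.

dataflow = OS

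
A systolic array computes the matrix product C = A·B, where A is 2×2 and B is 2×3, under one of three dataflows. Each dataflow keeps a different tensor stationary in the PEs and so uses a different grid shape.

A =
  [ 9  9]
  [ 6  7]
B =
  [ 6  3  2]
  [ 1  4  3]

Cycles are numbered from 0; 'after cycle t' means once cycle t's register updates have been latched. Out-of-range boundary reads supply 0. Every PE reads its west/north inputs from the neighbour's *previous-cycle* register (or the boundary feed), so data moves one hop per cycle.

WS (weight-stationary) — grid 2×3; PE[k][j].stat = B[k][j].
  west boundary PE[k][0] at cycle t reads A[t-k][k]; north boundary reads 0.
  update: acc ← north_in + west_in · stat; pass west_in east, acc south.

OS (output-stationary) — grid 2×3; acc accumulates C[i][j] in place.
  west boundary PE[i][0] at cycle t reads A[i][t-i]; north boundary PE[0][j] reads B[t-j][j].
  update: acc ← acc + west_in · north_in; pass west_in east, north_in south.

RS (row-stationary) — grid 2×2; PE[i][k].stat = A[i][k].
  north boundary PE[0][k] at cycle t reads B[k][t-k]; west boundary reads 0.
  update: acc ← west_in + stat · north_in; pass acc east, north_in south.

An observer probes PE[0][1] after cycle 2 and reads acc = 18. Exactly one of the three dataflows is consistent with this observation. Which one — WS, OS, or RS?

dataflow = WS

WS (2×3 grid), PE[0][1]:
  after 0 — PE[0][1] acc=0, pass-E 0, pass-S 0
  after 1 — PE[0][1] acc=27, pass-E 9, pass-S 27
  after 2 — PE[0][1] acc=18, pass-E 6, pass-S 18
OS (2×3 grid), PE[0][1]:
  after 0 — PE[0][1] acc=0, pass-E 0, pass-S 0
  after 1 — PE[0][1] acc=27, pass-E 9, pass-S 3
  after 2 — PE[0][1] acc=63, pass-E 9, pass-S 4
RS (2×2 grid), PE[0][1]:
  after 0 — PE[0][1] acc=0, pass-E 0, pass-S 0
  after 1 — PE[0][1] acc=63, pass-E 63, pass-S 1
  after 2 — PE[0][1] acc=63, pass-E 63, pass-S 4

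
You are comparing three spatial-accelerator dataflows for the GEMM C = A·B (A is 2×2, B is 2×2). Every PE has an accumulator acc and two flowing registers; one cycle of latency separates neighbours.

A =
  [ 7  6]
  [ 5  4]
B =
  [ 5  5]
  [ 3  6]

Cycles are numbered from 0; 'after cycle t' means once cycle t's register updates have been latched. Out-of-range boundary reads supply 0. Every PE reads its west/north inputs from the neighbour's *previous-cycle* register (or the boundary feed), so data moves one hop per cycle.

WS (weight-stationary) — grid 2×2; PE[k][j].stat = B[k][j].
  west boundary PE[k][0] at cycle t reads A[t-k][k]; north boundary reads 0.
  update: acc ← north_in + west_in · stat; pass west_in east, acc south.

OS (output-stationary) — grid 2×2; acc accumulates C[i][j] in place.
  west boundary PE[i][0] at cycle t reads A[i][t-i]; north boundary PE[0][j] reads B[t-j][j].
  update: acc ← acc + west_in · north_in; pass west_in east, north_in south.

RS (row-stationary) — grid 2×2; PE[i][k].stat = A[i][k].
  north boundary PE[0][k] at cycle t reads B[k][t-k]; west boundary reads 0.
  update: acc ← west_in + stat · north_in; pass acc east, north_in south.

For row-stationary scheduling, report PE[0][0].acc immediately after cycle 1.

Tracing RS — 2×2 array, target PE[0][0]:
  0: (0,0).acc=35  regs=<35,5>
  1: (0,0).acc=35  regs=<35,5>

PE[0][0].acc = 35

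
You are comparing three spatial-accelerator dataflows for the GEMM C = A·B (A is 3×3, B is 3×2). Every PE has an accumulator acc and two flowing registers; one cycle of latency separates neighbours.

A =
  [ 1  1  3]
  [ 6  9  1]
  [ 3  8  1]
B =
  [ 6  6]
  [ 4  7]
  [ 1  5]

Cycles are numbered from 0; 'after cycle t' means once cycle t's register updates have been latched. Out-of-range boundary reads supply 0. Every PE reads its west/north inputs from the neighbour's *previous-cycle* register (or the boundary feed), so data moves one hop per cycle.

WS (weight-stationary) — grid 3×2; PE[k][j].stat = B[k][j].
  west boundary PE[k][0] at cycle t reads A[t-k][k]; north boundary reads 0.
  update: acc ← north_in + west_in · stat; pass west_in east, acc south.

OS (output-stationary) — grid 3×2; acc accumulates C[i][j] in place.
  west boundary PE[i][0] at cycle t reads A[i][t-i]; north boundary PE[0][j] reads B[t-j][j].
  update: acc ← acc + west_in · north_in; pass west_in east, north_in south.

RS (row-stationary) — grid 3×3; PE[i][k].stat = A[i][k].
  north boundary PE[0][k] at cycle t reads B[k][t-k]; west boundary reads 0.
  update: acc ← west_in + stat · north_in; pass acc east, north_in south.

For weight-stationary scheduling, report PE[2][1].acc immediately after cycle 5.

WS (3×2). Following PE[2][1] plus its west/north inputs:
  after 0 — PE[1][1] acc=0, pass-E 0, pass-S 0
  after 0 — PE[2][0] acc=0, pass-E 0, pass-S 0
  after 0 — PE[2][1] acc=0, pass-E 0, pass-S 0
  after 1 — PE[1][1] acc=0, pass-E 0, pass-S 0
  after 1 — PE[2][0] acc=0, pass-E 0, pass-S 0
  after 1 — PE[2][1] acc=0, pass-E 0, pass-S 0
  after 2 — PE[1][1] acc=13, pass-E 1, pass-S 13
  after 2 — PE[2][0] acc=13, pass-E 3, pass-S 13
  after 2 — PE[2][1] acc=0, pass-E 0, pass-S 0
  after 3 — PE[1][1] acc=99, pass-E 9, pass-S 99
  after 3 — PE[2][0] acc=73, pass-E 1, pass-S 73
  after 3 — PE[2][1] acc=28, pass-E 3, pass-S 28
  after 4 — PE[1][1] acc=74, pass-E 8, pass-S 74
  after 4 — PE[2][0] acc=51, pass-E 1, pass-S 51
  after 4 — PE[2][1] acc=104, pass-E 1, pass-S 104
  after 5 — PE[1][1] acc=0, pass-E 0, pass-S 0
  after 5 — PE[2][0] acc=0, pass-E 0, pass-S 0
  after 5 — PE[2][1] acc=79, pass-E 1, pass-S 79

PE[2][1].acc = 79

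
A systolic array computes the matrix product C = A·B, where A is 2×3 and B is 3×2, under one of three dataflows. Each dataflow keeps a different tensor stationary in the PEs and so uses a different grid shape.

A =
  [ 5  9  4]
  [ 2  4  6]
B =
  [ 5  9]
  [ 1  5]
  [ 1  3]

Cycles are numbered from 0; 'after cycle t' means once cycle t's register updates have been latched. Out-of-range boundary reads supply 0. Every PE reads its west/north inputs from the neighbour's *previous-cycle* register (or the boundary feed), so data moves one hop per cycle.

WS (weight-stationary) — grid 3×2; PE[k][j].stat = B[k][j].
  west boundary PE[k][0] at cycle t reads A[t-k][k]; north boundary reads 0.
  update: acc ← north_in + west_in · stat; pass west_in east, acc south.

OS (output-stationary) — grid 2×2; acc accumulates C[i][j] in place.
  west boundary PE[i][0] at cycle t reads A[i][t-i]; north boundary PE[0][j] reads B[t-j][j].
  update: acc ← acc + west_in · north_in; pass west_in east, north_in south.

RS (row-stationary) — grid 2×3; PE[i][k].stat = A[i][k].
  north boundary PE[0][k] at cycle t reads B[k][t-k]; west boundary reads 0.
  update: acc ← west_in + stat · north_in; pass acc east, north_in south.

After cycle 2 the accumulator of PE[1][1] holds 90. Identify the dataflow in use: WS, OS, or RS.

dataflow = WS

WS [3×2] PE[1][1] across cycles:
  step 0 · PE1,1: acc=0; fwd→0 fwd↓0
  step 1 · PE1,1: acc=0; fwd→0 fwd↓0
  step 2 · PE1,1: acc=90; fwd→9 fwd↓90
OS [2×2] PE[1][1] across cycles:
  step 0 · PE1,1: acc=0; fwd→0 fwd↓0
  step 1 · PE1,1: acc=0; fwd→0 fwd↓0
  step 2 · PE1,1: acc=18; fwd→2 fwd↓9
RS [2×3] PE[1][1] across cycles:
  step 0 · PE1,1: acc=0; fwd→0 fwd↓0
  step 1 · PE1,1: acc=0; fwd→0 fwd↓0
  step 2 · PE1,1: acc=14; fwd→14 fwd↓1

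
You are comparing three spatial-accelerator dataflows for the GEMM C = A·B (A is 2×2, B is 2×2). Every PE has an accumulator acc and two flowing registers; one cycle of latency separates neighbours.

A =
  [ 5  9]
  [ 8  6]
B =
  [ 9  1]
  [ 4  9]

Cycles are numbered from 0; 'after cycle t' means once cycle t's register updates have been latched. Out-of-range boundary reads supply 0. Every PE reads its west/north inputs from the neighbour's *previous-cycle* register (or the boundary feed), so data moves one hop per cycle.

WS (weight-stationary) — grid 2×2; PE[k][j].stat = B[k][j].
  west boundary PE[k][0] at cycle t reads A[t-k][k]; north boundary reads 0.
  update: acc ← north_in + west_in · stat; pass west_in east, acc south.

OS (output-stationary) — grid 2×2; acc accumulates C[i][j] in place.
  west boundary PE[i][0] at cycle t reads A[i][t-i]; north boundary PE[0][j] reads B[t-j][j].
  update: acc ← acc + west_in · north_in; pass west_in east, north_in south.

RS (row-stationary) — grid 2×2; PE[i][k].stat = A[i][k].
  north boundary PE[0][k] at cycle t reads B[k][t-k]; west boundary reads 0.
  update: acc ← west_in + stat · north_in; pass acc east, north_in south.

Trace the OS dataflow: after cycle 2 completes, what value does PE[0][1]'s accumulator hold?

PE[0][1].acc = 86

OS (2×2). Following PE[0][1] plus its west/north inputs:
  [0] (0,0) acc=45 (h:5 v:9)
  [0] (0,1) acc=0 (h:0 v:0)
  [1] (0,0) acc=81 (h:9 v:4)
  [1] (0,1) acc=5 (h:5 v:1)
  [2] (0,0) acc=81 (h:0 v:0)
  [2] (0,1) acc=86 (h:9 v:9)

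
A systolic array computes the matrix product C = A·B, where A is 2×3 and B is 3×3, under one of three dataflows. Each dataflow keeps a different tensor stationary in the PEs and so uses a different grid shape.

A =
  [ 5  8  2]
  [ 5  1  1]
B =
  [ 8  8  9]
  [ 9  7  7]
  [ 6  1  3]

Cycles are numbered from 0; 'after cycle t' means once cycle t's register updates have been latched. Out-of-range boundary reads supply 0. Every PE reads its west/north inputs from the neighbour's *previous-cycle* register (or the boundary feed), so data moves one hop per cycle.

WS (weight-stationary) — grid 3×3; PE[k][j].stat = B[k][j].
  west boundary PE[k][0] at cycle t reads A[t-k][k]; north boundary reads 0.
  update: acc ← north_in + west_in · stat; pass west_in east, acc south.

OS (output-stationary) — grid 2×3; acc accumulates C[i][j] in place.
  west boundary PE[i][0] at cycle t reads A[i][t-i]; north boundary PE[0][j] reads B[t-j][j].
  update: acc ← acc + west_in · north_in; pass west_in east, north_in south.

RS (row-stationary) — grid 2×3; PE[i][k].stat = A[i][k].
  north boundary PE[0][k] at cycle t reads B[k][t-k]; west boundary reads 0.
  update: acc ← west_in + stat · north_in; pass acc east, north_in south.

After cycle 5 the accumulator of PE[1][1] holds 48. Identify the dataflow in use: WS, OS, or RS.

dataflow = OS

WS (3×3 grid), PE[1][1]:
  [0] (1,1) acc=0 (h:0 v:0)
  [1] (1,1) acc=0 (h:0 v:0)
  [2] (1,1) acc=96 (h:8 v:96)
  [3] (1,1) acc=47 (h:1 v:47)
  [4] (1,1) acc=0 (h:0 v:0)
  [5] (1,1) acc=0 (h:0 v:0)
OS (2×3 grid), PE[1][1]:
  [0] (1,1) acc=0 (h:0 v:0)
  [1] (1,1) acc=0 (h:0 v:0)
  [2] (1,1) acc=40 (h:5 v:8)
  [3] (1,1) acc=47 (h:1 v:7)
  [4] (1,1) acc=48 (h:1 v:1)
  [5] (1,1) acc=48 (h:0 v:0)
RS (2×3 grid), PE[1][1]:
  [0] (1,1) acc=0 (h:0 v:0)
  [1] (1,1) acc=0 (h:0 v:0)
  [2] (1,1) acc=49 (h:49 v:9)
  [3] (1,1) acc=47 (h:47 v:7)
  [4] (1,1) acc=52 (h:52 v:7)
  [5] (1,1) acc=0 (h:0 v:0)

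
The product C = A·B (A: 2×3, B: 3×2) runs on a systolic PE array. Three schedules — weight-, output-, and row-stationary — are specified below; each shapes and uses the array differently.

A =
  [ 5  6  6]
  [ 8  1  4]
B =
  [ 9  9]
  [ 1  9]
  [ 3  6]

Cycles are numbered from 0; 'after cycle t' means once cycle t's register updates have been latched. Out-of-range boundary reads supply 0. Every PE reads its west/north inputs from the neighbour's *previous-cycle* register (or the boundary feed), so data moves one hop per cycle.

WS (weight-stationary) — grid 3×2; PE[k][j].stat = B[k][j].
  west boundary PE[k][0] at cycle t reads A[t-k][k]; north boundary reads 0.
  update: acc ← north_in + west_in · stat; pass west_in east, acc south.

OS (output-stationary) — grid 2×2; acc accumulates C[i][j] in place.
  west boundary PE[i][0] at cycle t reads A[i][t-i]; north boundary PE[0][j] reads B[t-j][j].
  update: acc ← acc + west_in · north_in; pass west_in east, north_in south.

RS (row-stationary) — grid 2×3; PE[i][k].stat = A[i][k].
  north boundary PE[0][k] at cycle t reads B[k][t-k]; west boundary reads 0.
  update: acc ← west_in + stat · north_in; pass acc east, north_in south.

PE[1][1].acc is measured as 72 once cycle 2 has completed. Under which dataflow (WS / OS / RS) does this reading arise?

WS [3×2] PE[1][1] across cycles:
  cycle 0: PE[1][1] → acc 0, east 0, south 0
  cycle 1: PE[1][1] → acc 0, east 0, south 0
  cycle 2: PE[1][1] → acc 99, east 6, south 99
OS [2×2] PE[1][1] across cycles:
  cycle 0: PE[1][1] → acc 0, east 0, south 0
  cycle 1: PE[1][1] → acc 0, east 0, south 0
  cycle 2: PE[1][1] → acc 72, east 8, south 9
RS [2×3] PE[1][1] across cycles:
  cycle 0: PE[1][1] → acc 0, east 0, south 0
  cycle 1: PE[1][1] → acc 0, east 0, south 0
  cycle 2: PE[1][1] → acc 73, east 73, south 1

dataflow = OS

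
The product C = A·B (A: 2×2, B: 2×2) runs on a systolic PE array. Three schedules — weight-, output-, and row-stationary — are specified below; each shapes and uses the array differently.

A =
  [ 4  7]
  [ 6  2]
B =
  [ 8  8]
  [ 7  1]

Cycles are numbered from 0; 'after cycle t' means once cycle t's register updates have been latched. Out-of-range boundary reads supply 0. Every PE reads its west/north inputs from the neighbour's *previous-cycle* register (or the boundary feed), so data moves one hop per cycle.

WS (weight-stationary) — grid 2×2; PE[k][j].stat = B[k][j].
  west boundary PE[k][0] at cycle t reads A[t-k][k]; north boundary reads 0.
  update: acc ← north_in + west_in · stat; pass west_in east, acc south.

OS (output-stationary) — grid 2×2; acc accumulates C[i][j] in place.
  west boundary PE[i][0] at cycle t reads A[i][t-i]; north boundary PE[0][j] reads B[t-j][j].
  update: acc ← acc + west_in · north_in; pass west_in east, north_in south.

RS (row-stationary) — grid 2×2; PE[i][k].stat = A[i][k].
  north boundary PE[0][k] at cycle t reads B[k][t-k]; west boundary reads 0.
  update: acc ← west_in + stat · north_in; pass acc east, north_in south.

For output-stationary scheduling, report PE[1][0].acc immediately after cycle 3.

OS on a 2×2 grid — tracing PE[1][0] and its feeders:
  @0  [0,0]  acc 32  |  →4  ↓8
  @0  [1,0]  acc 0  |  →0  ↓0
  @1  [0,0]  acc 81  |  →7  ↓7
  @1  [1,0]  acc 48  |  →6  ↓8
  @2  [0,0]  acc 81  |  →0  ↓0
  @2  [1,0]  acc 62  |  →2  ↓7
  @3  [0,0]  acc 81  |  →0  ↓0
  @3  [1,0]  acc 62  |  →0  ↓0

PE[1][0].acc = 62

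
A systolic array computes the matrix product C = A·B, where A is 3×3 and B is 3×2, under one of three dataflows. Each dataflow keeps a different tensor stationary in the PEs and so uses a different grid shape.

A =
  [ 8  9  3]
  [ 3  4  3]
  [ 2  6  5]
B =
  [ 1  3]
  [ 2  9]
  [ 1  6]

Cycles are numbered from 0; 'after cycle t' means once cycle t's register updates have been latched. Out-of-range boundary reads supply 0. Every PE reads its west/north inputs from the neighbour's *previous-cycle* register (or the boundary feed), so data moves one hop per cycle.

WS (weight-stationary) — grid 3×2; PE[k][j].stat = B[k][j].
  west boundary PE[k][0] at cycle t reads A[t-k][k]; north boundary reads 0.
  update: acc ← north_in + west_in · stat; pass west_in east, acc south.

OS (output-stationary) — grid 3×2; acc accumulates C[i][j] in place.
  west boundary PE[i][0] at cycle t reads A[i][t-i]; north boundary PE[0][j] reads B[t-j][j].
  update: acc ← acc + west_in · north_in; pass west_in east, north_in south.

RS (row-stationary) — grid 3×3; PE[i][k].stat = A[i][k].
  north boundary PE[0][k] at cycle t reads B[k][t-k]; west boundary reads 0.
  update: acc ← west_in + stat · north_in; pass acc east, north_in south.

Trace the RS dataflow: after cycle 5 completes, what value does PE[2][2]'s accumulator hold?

PE[2][2].acc = 90

Tracing RS — 3×3 array, target PE[2][2]:
  step 0 · PE1,2: acc=0; fwd→0 fwd↓0
  step 0 · PE2,1: acc=0; fwd→0 fwd↓0
  step 0 · PE2,2: acc=0; fwd→0 fwd↓0
  step 1 · PE1,2: acc=0; fwd→0 fwd↓0
  step 1 · PE2,1: acc=0; fwd→0 fwd↓0
  step 1 · PE2,2: acc=0; fwd→0 fwd↓0
  step 2 · PE1,2: acc=0; fwd→0 fwd↓0
  step 2 · PE2,1: acc=0; fwd→0 fwd↓0
  step 2 · PE2,2: acc=0; fwd→0 fwd↓0
  step 3 · PE1,2: acc=14; fwd→14 fwd↓1
  step 3 · PE2,1: acc=14; fwd→14 fwd↓2
  step 3 · PE2,2: acc=0; fwd→0 fwd↓0
  step 4 · PE1,2: acc=63; fwd→63 fwd↓6
  step 4 · PE2,1: acc=60; fwd→60 fwd↓9
  step 4 · PE2,2: acc=19; fwd→19 fwd↓1
  step 5 · PE1,2: acc=0; fwd→0 fwd↓0
  step 5 · PE2,1: acc=0; fwd→0 fwd↓0
  step 5 · PE2,2: acc=90; fwd→90 fwd↓6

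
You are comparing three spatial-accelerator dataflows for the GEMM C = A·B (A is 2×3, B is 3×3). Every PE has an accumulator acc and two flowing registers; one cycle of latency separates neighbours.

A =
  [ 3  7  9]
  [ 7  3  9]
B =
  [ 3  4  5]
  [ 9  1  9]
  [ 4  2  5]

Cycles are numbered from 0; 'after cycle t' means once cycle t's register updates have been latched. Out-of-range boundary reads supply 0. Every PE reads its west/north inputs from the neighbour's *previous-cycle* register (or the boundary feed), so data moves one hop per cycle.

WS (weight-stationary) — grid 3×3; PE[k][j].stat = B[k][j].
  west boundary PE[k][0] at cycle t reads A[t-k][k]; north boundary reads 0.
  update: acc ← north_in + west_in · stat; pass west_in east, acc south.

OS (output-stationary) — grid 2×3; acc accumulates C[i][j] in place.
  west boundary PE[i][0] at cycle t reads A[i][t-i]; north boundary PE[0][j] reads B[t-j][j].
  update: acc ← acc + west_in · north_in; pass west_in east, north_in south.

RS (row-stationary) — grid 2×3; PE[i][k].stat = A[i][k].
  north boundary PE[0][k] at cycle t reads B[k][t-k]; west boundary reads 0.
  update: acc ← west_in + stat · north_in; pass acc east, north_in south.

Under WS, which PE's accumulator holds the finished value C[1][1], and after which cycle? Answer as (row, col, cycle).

(row, col, cycle) = (2, 1, 4)

Under WS, C[1][1] lands at PE[2][1]:
  @0  [2,1]  acc 0  |  →0  ↓0
  @1  [2,1]  acc 0  |  →0  ↓0
  @2  [2,1]  acc 0  |  →0  ↓0
  @3  [2,1]  acc 37  |  →9  ↓37
  @4  [2,1]  acc 49  |  →9  ↓49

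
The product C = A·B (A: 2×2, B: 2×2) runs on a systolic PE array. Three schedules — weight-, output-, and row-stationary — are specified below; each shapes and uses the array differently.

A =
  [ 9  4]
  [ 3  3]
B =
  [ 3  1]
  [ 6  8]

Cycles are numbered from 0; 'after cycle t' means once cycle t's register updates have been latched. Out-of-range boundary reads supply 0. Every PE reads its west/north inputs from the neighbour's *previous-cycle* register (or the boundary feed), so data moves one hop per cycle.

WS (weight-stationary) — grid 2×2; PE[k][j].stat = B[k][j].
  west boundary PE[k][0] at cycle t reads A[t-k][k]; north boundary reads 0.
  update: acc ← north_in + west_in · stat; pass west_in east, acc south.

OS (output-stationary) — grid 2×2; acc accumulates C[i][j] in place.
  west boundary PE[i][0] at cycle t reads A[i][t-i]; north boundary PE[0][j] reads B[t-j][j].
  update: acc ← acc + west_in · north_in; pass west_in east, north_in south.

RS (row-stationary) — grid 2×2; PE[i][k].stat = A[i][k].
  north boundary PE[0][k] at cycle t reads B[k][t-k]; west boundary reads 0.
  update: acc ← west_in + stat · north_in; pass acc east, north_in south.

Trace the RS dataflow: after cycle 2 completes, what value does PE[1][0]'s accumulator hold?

RS on a 2×2 grid — tracing PE[1][0] and its feeders:
  step 0 · PE0,0: acc=27; fwd→27 fwd↓3
  step 0 · PE1,0: acc=0; fwd→0 fwd↓0
  step 1 · PE0,0: acc=9; fwd→9 fwd↓1
  step 1 · PE1,0: acc=9; fwd→9 fwd↓3
  step 2 · PE0,0: acc=0; fwd→0 fwd↓0
  step 2 · PE1,0: acc=3; fwd→3 fwd↓1

PE[1][0].acc = 3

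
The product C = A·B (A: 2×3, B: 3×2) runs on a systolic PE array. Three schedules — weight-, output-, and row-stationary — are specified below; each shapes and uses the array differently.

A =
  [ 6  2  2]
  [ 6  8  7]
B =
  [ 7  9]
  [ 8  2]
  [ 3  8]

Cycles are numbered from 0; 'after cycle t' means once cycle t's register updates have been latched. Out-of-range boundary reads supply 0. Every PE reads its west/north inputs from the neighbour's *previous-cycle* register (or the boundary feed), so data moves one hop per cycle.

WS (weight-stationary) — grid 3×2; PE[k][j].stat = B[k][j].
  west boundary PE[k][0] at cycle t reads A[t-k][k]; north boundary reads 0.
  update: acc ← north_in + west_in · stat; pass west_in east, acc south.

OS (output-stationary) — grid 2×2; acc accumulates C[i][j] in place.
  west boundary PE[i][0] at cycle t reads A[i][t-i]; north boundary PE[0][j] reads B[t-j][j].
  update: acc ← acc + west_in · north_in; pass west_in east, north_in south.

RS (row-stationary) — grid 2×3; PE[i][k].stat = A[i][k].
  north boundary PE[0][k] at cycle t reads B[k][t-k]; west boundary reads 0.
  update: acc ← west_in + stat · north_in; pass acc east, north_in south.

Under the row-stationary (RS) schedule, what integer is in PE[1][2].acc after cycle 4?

PE[1][2].acc = 126

RS 2×3: PE[1][2] cycle-by-cycle (with neighbour feeds):
  cycle 0: PE[0][2] → acc 0, east 0, south 0
  cycle 0: PE[1][1] → acc 0, east 0, south 0
  cycle 0: PE[1][2] → acc 0, east 0, south 0
  cycle 1: PE[0][2] → acc 0, east 0, south 0
  cycle 1: PE[1][1] → acc 0, east 0, south 0
  cycle 1: PE[1][2] → acc 0, east 0, south 0
  cycle 2: PE[0][2] → acc 64, east 64, south 3
  cycle 2: PE[1][1] → acc 106, east 106, south 8
  cycle 2: PE[1][2] → acc 0, east 0, south 0
  cycle 3: PE[0][2] → acc 74, east 74, south 8
  cycle 3: PE[1][1] → acc 70, east 70, south 2
  cycle 3: PE[1][2] → acc 127, east 127, south 3
  cycle 4: PE[0][2] → acc 0, east 0, south 0
  cycle 4: PE[1][1] → acc 0, east 0, south 0
  cycle 4: PE[1][2] → acc 126, east 126, south 8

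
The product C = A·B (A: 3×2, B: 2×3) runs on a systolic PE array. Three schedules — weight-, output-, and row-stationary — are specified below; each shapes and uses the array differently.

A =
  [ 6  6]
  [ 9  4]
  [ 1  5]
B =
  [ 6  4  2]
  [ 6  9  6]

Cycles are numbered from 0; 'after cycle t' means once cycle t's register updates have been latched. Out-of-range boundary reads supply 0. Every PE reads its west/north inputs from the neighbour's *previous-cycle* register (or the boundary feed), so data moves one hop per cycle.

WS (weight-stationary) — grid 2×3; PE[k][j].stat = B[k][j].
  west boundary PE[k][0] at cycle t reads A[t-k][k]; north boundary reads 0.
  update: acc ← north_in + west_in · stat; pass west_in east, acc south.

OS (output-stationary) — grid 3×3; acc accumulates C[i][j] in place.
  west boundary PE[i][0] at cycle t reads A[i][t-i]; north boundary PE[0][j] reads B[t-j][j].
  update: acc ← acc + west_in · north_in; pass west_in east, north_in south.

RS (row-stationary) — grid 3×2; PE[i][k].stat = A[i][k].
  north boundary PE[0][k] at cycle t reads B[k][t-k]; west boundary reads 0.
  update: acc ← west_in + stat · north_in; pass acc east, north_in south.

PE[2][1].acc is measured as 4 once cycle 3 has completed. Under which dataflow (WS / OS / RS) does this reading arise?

WS: PE[2][1] is outside its 2×3 grid.
Under OS (3×3), PE[2][1]:
  after 0 — PE[2][1] acc=0, pass-E 0, pass-S 0
  after 1 — PE[2][1] acc=0, pass-E 0, pass-S 0
  after 2 — PE[2][1] acc=0, pass-E 0, pass-S 0
  after 3 — PE[2][1] acc=4, pass-E 1, pass-S 4
Under RS (3×2), PE[2][1]:
  after 0 — PE[2][1] acc=0, pass-E 0, pass-S 0
  after 1 — PE[2][1] acc=0, pass-E 0, pass-S 0
  after 2 — PE[2][1] acc=0, pass-E 0, pass-S 0
  after 3 — PE[2][1] acc=36, pass-E 36, pass-S 6

dataflow = OS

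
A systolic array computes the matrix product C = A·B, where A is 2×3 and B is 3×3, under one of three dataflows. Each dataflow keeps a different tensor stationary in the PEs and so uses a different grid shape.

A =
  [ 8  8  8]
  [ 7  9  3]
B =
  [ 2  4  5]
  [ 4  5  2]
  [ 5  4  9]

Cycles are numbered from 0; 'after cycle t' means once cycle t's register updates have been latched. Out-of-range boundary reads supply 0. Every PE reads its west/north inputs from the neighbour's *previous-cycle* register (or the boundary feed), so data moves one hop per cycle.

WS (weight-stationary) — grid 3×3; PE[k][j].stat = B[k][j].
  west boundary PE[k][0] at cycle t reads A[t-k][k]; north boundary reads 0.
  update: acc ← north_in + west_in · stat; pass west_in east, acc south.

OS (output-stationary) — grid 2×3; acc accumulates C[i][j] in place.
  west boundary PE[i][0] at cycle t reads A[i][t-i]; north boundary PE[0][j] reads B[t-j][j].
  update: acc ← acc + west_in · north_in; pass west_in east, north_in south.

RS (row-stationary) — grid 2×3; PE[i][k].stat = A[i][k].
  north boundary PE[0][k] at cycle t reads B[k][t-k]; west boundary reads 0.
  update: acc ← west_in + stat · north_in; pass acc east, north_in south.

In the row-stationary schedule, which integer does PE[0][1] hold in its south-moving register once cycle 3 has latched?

RS (2×3). Following PE[0][1] plus its west/north inputs:
  @0  [0,0]  acc 16  |  →16  ↓2
  @0  [0,1]  acc 0  |  →0  ↓0
  @1  [0,0]  acc 32  |  →32  ↓4
  @1  [0,1]  acc 48  |  →48  ↓4
  @2  [0,0]  acc 40  |  →40  ↓5
  @2  [0,1]  acc 72  |  →72  ↓5
  @3  [0,0]  acc 0  |  →0  ↓0
  @3  [0,1]  acc 56  |  →56  ↓2

register = 2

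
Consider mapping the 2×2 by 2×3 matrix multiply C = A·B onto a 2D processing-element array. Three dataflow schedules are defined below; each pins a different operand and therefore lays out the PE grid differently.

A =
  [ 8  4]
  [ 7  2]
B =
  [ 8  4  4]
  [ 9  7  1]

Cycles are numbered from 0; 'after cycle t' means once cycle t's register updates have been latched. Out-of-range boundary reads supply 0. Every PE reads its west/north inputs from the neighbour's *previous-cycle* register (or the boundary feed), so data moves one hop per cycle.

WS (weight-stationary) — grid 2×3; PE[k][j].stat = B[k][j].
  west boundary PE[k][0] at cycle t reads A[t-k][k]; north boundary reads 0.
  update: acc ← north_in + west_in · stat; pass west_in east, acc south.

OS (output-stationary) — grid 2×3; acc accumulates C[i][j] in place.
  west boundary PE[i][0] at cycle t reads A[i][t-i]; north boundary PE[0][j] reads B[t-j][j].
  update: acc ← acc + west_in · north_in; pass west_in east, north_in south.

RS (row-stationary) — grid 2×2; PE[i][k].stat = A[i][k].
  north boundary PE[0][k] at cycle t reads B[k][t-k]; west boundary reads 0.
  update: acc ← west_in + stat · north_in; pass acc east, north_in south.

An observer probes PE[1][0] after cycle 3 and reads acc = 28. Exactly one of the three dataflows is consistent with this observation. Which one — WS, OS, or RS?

WS (2×3 grid), PE[1][0]:
  [0] (1,0) acc=0 (h:0 v:0)
  [1] (1,0) acc=100 (h:4 v:100)
  [2] (1,0) acc=74 (h:2 v:74)
  [3] (1,0) acc=0 (h:0 v:0)
OS (2×3 grid), PE[1][0]:
  [0] (1,0) acc=0 (h:0 v:0)
  [1] (1,0) acc=56 (h:7 v:8)
  [2] (1,0) acc=74 (h:2 v:9)
  [3] (1,0) acc=74 (h:0 v:0)
RS (2×2 grid), PE[1][0]:
  [0] (1,0) acc=0 (h:0 v:0)
  [1] (1,0) acc=56 (h:56 v:8)
  [2] (1,0) acc=28 (h:28 v:4)
  [3] (1,0) acc=28 (h:28 v:4)

dataflow = RS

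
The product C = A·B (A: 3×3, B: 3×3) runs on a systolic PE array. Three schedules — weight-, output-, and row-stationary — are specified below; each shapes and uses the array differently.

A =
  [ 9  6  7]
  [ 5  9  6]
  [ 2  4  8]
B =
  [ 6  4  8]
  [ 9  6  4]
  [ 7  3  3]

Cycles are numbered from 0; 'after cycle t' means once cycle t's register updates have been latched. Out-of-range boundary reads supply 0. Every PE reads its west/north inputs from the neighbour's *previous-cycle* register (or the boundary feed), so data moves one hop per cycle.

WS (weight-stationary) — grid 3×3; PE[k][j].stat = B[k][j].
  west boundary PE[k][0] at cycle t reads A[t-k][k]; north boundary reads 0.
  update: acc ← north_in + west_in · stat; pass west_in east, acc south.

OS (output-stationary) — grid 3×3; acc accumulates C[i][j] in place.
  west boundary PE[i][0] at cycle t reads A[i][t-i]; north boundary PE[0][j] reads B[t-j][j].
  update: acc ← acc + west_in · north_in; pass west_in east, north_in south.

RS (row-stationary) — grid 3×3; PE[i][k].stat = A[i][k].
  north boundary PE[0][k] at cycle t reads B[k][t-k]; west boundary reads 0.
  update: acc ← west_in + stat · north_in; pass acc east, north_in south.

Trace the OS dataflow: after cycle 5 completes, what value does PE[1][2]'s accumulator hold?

PE[1][2].acc = 94

Tracing OS — 3×3 array, target PE[1][2]:
  c0 r0c2: 0 / 0 / 0
  c0 r1c1: 0 / 0 / 0
  c0 r1c2: 0 / 0 / 0
  c1 r0c2: 0 / 0 / 0
  c1 r1c1: 0 / 0 / 0
  c1 r1c2: 0 / 0 / 0
  c2 r0c2: 72 / 9 / 8
  c2 r1c1: 20 / 5 / 4
  c2 r1c2: 0 / 0 / 0
  c3 r0c2: 96 / 6 / 4
  c3 r1c1: 74 / 9 / 6
  c3 r1c2: 40 / 5 / 8
  c4 r0c2: 117 / 7 / 3
  c4 r1c1: 92 / 6 / 3
  c4 r1c2: 76 / 9 / 4
  c5 r0c2: 117 / 0 / 0
  c5 r1c1: 92 / 0 / 0
  c5 r1c2: 94 / 6 / 3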